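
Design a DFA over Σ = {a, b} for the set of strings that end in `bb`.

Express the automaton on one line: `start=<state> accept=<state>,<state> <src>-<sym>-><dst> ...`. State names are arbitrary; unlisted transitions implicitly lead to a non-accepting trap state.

start=S0 accept=S2 S0-a->S0 S0-b->S1 S1-a->S0 S1-b->S2 S2-a->S0 S2-b->S2

Let each state record the length of the longest suffix of the input read so far that is also a prefix of `bb`. S1 means the last symbol is `b`; S2 means the last 2 symbols are `bb`. Accept only at S2, where the string currently ends in `bb`.
With 3 states:
        a   b  
>  S0   S0  S1 
   S1   S0  S2 
 * S2   S0  S2 
(> = start, * = accepting)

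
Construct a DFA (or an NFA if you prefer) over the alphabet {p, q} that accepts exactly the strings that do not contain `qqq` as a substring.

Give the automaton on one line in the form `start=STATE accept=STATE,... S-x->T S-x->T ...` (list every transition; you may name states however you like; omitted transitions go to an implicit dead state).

This is the complement of 'contains `qqq`'. Use the same substring-matching states — S0 through S3 holding how much of `qqq` has just been matched — but flip the accepting set: everything except the trap S3 accepts.
With 4 states:
        p   q  
>* S0   S0  S1 
 * S1   S0  S2 
 * S2   S0  S3 
   S3   S3  S3 
(> = start, * = accepting)

start=S0 accept=S0,S1,S2 S0-p->S0 S0-q->S1 S1-p->S0 S1-q->S2 S2-p->S0 S2-q->S3 S3-p->S3 S3-q->S3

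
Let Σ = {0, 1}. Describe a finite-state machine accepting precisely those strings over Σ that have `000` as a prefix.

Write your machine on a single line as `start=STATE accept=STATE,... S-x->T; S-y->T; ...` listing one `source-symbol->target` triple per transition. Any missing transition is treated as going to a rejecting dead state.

start=q0; accept=q3; q0-0->q1; q0-1->q4; q1-0->q2; q1-1->q4; q2-0->q3; q2-1->q4; q3-0->q3; q3-1->q3; q4-0->q4; q4-1->q4

Walk along `000` while the input agrees: from q0 take `0` to q1, and so on. Any deviation drops to the rejecting sink q4. Once q3 is reached the prefix is confirmed and every continuation is accepted.
5 states suffice.
        0   1  
>  q0   q1  q4 
   q1   q2  q4 
   q2   q3  q4 
 * q3   q3  q3 
   q4   q4  q4 
(> = start, * = accepting)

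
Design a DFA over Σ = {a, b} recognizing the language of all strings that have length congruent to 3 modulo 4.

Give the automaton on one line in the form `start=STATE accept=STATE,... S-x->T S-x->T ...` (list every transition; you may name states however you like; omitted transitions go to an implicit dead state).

Only the length mod 4 matters, so use a 4-cycle: from any state, every input symbol moves to the next state, wrapping q3 back to q0. Mark q3 accepting.
With 4 states:
        a   b  
>  q0   q1  q1 
   q1   q2  q2 
   q2   q3  q3 
 * q3   q0  q0 
(> = start, * = accepting)

start=q0 accept=q3 q0-a->q1 q0-b->q1 q1-a->q2 q1-b->q2 q2-a->q3 q2-b->q3 q3-a->q0 q3-b->q0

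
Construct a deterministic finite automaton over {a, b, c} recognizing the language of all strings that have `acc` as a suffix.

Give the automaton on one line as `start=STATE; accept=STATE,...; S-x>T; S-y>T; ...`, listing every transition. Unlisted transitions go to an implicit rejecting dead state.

Remember how much of `acc` the current input suffix matches. State S0 means no match yet; S1 means the last symbol is `a`; S2 means the last 2 symbols are `ac`; S3 means the last 3 symbols are `acc`. Only S3 accepts. On a mismatch, fall back to the longest proper suffix that is still a prefix of `acc`.
With 4 states:
        a   b   c  
>  S0   S1  S0  S0 
   S1   S1  S0  S2 
   S2   S1  S0  S3 
 * S3   S1  S0  S0 
(> = start, * = accepting)

start=S0; accept=S3; S0-a>S1; S0-b>S0; S0-c>S0; S1-a>S1; S1-b>S0; S1-c>S2; S2-a>S1; S2-b>S0; S2-c>S3; S3-a>S1; S3-b>S0; S3-c>S0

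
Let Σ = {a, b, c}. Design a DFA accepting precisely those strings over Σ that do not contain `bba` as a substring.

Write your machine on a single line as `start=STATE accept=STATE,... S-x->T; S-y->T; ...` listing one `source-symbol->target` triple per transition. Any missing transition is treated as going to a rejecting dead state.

start=s0; accept=s0,s1,s2; s0-a->s0; s0-b->s1; s0-c->s0; s1-a->s0; s1-b->s2; s1-c->s0; s2-a->s3; s2-b->s2; s2-c->s0; s3-a->s3; s3-b->s3; s3-c->s3

This is the complement of 'contains `bba`'. Use the same substring-matching states — s0 through s3 holding how much of `bba` has just been matched — but flip the accepting set: everything except the trap s3 accepts.
4 states suffice.
        a   b   c  
>* s0   s0  s1  s0 
 * s1   s0  s2  s0 
 * s2   s3  s2  s0 
   s3   s3  s3  s3 
(> = start, * = accepting)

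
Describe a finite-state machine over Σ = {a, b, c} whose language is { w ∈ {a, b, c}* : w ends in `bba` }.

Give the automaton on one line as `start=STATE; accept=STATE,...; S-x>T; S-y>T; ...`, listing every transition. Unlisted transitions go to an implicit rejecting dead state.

Remember how much of `bba` the current input suffix matches. State s0 means no match yet; s1 means the last symbol is `b`; s2 means the last 2 symbols are `bb`; s3 means the last 3 symbols are `bba`. Only s3 accepts. On a mismatch, fall back to the longest proper suffix that is still a prefix of `bba`.
        a   b   c  
>  s0   s0  s1  s0 
   s1   s0  s2  s0 
   s2   s3  s2  s0 
 * s3   s0  s1  s0 
(> = start, * = accepting)

start=s0; accept=s3; s0-a>s0; s0-b>s1; s0-c>s0; s1-a>s0; s1-b>s2; s1-c>s0; s2-a>s3; s2-b>s2; s2-c>s0; s3-a>s0; s3-b>s1; s3-c>s0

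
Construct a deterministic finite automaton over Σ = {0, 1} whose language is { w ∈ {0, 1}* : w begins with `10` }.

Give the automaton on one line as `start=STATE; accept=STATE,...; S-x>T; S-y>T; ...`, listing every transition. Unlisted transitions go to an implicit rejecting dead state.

Walk along `10` while the input agrees: from A take `1` to B, and so on. Any deviation drops to the rejecting sink D. Once C is reached the prefix is confirmed and every continuation is accepted.
With 4 states:
       0  1 
>  A   D  B 
   B   C  D 
 * C   C  C 
   D   D  D 
(> = start, * = accepting)

start=A; accept=C; A-0>D; A-1>B; B-0>C; B-1>D; C-0>C; C-1>C; D-0>D; D-1>D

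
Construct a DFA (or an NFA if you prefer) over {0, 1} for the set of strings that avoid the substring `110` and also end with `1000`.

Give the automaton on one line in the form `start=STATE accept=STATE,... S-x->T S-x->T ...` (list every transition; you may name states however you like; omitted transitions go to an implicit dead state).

start=S0 accept=S5 S0-0->S0 S0-1->S1 S1-0->S2 S1-1->S3 S2-0->S4 S2-1->S1 S3-0->S3 S3-1->S3 S4-0->S5 S4-1->S1 S5-0->S0 S5-1->S1

Build one automaton per condition and run them in lockstep. The first has 4 states tracking partial matches of the forbidden pattern `110`; the second has 5 states tracking how much of the suffix `1000` has currently been matched. A product state is a pair (one from each), accepting exactly when both do. Equivalent product states are then merged.
6 states suffice.
        0   1  
>  S0   S0  S1 
   S1   S2  S3 
   S2   S4  S1 
   S3   S3  S3 
   S4   S5  S1 
 * S5   S0  S1 
(> = start, * = accepting)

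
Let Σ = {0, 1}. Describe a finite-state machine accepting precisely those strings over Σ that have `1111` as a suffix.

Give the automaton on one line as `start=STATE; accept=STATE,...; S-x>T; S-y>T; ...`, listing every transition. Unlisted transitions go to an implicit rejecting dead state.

start=s0; accept=s4; s0-0>s0; s0-1>s1; s1-0>s0; s1-1>s2; s2-0>s0; s2-1>s3; s3-0>s0; s3-1>s4; s4-0>s0; s4-1>s4

Remember how much of `1111` the current input suffix matches. State s0 means no match yet; s1 means the last symbol is `1`; s2 means the last 2 symbols are `11`; s3 means the last 3 symbols are `111`; s4 means the last 4 symbols are `1111`. Only s4 accepts. On a mismatch, fall back to the longest proper suffix that is still a prefix of `1111`.
With 5 states:
        0   1  
>  s0   s0  s1 
   s1   s0  s2 
   s2   s0  s3 
   s3   s0  s4 
 * s4   s0  s4 
(> = start, * = accepting)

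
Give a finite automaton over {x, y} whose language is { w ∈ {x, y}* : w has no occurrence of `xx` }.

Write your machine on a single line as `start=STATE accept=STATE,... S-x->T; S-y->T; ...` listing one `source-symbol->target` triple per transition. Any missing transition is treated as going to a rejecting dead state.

Track partial matches of the forbidden pattern `xx`. State q2 is a dead state reached once `xx` has occurred; every other state accepts. q0 means no part of `xx` is currently matched.
With 3 states:
        x   y  
>* q0   q1  q0 
 * q1   q2  q0 
   q2   q2  q2 
(> = start, * = accepting)

start=q0; accept=q0,q1; q0-x->q1; q0-y->q0; q1-x->q2; q1-y->q0; q2-x->q2; q2-y->q2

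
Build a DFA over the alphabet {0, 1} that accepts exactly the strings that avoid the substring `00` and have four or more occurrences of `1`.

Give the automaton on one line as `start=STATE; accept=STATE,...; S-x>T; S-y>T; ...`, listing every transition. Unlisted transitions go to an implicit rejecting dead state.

Build one automaton per condition and run them in lockstep. The first has 3 states tracking partial matches of the forbidden pattern `00`; the second has 6 states tracking the count of `1`s, saturating at 5. A product state is a pair (one from each), accepting exactly when both do. After merging equivalent states the machine shrinks.
          0    1  
>  s0     s1   s2 
   s1     s3   s2 
   s2     s4   s5 
   s3     s3   s3 
   s4     s3   s5 
   s5     s6   s7 
   s6     s3   s7 
   s7     s8   s9 
   s8     s3   s9 
 * s9    s10   s9 
 * s10    s3   s9 
(> = start, * = accepting)

start=s0; accept=s9,s10; s0-0>s1; s0-1>s2; s1-0>s3; s1-1>s2; s2-0>s4; s2-1>s5; s3-0>s3; s3-1>s3; s4-0>s3; s4-1>s5; s5-0>s6; s5-1>s7; s6-0>s3; s6-1>s7; s7-0>s8; s7-1>s9; s8-0>s3; s8-1>s9; s9-0>s10; s9-1>s9; s10-0>s3; s10-1>s9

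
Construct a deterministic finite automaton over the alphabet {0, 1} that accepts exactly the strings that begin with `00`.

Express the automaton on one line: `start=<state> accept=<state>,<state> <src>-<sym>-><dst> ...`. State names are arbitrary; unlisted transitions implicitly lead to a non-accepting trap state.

Check the first 2 symbols one by one: q0 through q1 record how many have matched `00` so far; any wrong symbol goes to the dead state q3. After all 2 match we enter the accepting sink q2.
A 4-state machine:
        0   1  
>  q0   q1  q3 
   q1   q2  q3 
 * q2   q2  q2 
   q3   q3  q3 
(> = start, * = accepting)

start=q0 accept=q2 q0-0->q1 q0-1->q3 q1-0->q2 q1-1->q3 q2-0->q2 q2-1->q2 q3-0->q3 q3-1->q3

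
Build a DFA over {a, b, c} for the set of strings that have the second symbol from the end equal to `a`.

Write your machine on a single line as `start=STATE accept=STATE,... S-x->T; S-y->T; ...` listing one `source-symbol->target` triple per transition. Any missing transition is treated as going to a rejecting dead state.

start=q0; accept=q4,q5,q6; q0-a->q1; q0-b->q2; q0-c->q3; q1-a->q4; q1-b->q5; q1-c->q6; q2-a->q7; q2-b->q8; q2-c->q9; q3-a->q10; q3-b->q11; q3-c->q12; q4-a->q4; q4-b->q5; q4-c->q6; q5-a->q7; q5-b->q8; q5-c->q9; q6-a->q10; q6-b->q11; q6-c->q12; q7-a->q4; q7-b->q5; q7-c->q6; q8-a->q7; q8-b->q8; q8-c->q9; q9-a->q10; q9-b->q11; q9-c->q12; q10-a->q4; q10-b->q5; q10-c->q6; q11-a->q7; q11-b->q8; q11-c->q9; q12-a->q10; q12-b->q11; q12-c->q12

A DFA must remember the last 2 symbols (since which symbol is second-to-last isn't known until the input ends). Use one state per possible window of the last ≤2 symbols; accept from those whose window starts with `a`.
With 13 states:
          a    b    c  
>  q0     q1   q2   q3 
   q1     q4   q5   q6 
   q2     q7   q8   q9 
   q3    q10  q11  q12 
 * q4     q4   q5   q6 
 * q5     q7   q8   q9 
 * q6    q10  q11  q12 
   q7     q4   q5   q6 
   q8     q7   q8   q9 
   q9    q10  q11  q12 
   q10    q4   q5   q6 
   q11    q7   q8   q9 
   q12   q10  q11  q12 
(> = start, * = accepting)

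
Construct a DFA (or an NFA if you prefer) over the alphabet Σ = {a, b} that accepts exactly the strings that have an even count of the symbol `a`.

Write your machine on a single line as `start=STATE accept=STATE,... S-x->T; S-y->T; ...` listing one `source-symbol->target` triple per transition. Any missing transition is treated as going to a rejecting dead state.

start=q0; accept=q0; q0-a->q1; q0-b->q0; q1-a->q0; q1-b->q1

The only thing that matters is how many `a`s have appeared, reduced mod 2. Use one state per residue: q0 for 0, …, q1 for 1. Reading `a` moves to the next residue; anything else stays put. q0 is accepting.
With 2 states:
        a   b  
>* q0   q1  q0 
   q1   q0  q1 
(> = start, * = accepting)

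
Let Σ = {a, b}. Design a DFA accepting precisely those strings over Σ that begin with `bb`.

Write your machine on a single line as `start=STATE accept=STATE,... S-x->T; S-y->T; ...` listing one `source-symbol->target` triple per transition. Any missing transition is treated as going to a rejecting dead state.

Walk along `bb` while the input agrees: from q0 take `b` to q1, and so on. Any deviation drops to the rejecting sink q3. Once q2 is reached the prefix is confirmed and every continuation is accepted.
A 4-state machine:
        a   b  
>  q0   q3  q1 
   q1   q3  q2 
 * q2   q2  q2 
   q3   q3  q3 
(> = start, * = accepting)

start=q0; accept=q2; q0-a->q3; q0-b->q1; q1-a->q3; q1-b->q2; q2-a->q2; q2-b->q2; q3-a->q3; q3-b->q3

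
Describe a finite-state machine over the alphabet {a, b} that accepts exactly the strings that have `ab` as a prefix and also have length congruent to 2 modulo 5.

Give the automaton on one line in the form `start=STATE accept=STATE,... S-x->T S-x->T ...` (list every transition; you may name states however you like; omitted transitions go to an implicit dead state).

Build one automaton per condition and run them in lockstep. One (4 states) tracks whether the input so far still matches the prefix `ab`; the other (5 states) tracks the input length modulo 5. Each combined state is a pair, one component from each; accept when both components accept. Minimizing collapses redundant product states.
8 states suffice.
        a   b  
>  s0   s1  s2 
   s1   s2  s3 
   s2   s2  s2 
 * s3   s4  s4 
   s4   s5  s5 
   s5   s6  s6 
   s6   s7  s7 
   s7   s3  s3 
(> = start, * = accepting)

start=s0 accept=s3 s0-a->s1 s0-b->s2 s1-a->s2 s1-b->s3 s2-a->s2 s2-b->s2 s3-a->s4 s3-b->s4 s4-a->s5 s4-b->s5 s5-a->s6 s5-b->s6 s6-a->s7 s6-b->s7 s7-a->s3 s7-b->s3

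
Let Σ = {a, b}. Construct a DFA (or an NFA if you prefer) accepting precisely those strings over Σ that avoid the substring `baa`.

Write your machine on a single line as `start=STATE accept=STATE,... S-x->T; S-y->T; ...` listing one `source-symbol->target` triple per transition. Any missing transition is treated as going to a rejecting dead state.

Track partial matches of the forbidden pattern `baa`. State s3 is a dead state reached once `baa` has occurred; every other state accepts. s0 means no part of `baa` is currently matched.
        a   b  
>* s0   s0  s1 
 * s1   s2  s1 
 * s2   s3  s1 
   s3   s3  s3 
(> = start, * = accepting)

start=s0; accept=s0,s1,s2; s0-a->s0; s0-b->s1; s1-a->s2; s1-b->s1; s2-a->s3; s2-b->s1; s3-a->s3; s3-b->s3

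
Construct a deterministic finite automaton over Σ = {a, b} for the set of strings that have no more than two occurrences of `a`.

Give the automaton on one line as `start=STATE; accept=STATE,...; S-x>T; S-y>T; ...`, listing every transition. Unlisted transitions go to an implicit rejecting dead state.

Count `a`s, saturating at 3: states q0 through q2 mean 0 through 2 `a`s seen; q3 means more than 2. Each `a` increments (capped at q3); other symbols loop. Accept from {q0, q1, q2}.
A 4-state machine:
        a   b  
>* q0   q1  q0 
 * q1   q2  q1 
 * q2   q3  q2 
   q3   q3  q3 
(> = start, * = accepting)

start=q0; accept=q0,q1,q2; q0-a>q1; q0-b>q0; q1-a>q2; q1-b>q1; q2-a>q3; q2-b>q2; q3-a>q3; q3-b>q3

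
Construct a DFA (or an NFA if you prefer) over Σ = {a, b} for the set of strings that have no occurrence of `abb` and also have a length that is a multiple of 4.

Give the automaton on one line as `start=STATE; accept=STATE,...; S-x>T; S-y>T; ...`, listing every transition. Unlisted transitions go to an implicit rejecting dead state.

Handle the two conditions separately and then intersect. The first has 4 states tracking partial matches of the forbidden pattern `abb`; the second has 4 states tracking the input length modulo 4. A product state is a pair (one from each), accepting exactly when both do. After merging equivalent states the machine shrinks.
A 13-state machine:
          a    b  
>* q0     q1   q2 
   q1     q3   q4 
   q2     q3   q5 
   q3     q6   q7 
   q4     q6   q8 
   q5     q6   q9 
   q6    q10  q11 
   q7    q10   q8 
   q8     q8   q8 
   q9    q10   q0 
 * q10    q1  q12 
 * q11    q1   q8 
   q12    q3   q8 
(> = start, * = accepting)

start=q0; accept=q0,q10,q11; q0-a>q1; q0-b>q2; q1-a>q3; q1-b>q4; q2-a>q3; q2-b>q5; q3-a>q6; q3-b>q7; q4-a>q6; q4-b>q8; q5-a>q6; q5-b>q9; q6-a>q10; q6-b>q11; q7-a>q10; q7-b>q8; q8-a>q8; q8-b>q8; q9-a>q10; q9-b>q0; q10-a>q1; q10-b>q12; q11-a>q1; q11-b>q8; q12-a>q3; q12-b>q8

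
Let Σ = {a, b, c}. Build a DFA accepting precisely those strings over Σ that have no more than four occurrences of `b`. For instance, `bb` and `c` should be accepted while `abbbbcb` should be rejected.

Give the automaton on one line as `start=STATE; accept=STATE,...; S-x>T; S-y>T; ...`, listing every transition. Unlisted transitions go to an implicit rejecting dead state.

Only the number of `b`s matters, and only up to 5. Make a chain q0 → q1 → q2 → q3 → q4 → q5 advanced by each `b` (with q5 absorbing); every other symbol self-loops. The accepting set is {q0, q1, q2, q3, q4}.
With 6 states:
        a   b   c  
>* q0   q0  q1  q0 
 * q1   q1  q2  q1 
 * q2   q2  q3  q2 
 * q3   q3  q4  q3 
 * q4   q4  q5  q4 
   q5   q5  q5  q5 
(> = start, * = accepting)

start=q0; accept=q0,q1,q2,q3,q4; q0-a>q0; q0-b>q1; q0-c>q0; q1-a>q1; q1-b>q2; q1-c>q1; q2-a>q2; q2-b>q3; q2-c>q2; q3-a>q3; q3-b>q4; q3-c>q3; q4-a>q4; q4-b>q5; q4-c>q4; q5-a>q5; q5-b>q5; q5-c>q5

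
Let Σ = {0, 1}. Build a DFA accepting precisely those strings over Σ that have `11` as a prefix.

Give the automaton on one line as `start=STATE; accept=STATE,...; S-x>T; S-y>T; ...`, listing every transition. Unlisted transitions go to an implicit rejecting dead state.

Check the first 2 symbols one by one: q0 through q1 record how many have matched `11` so far; any wrong symbol goes to the dead state q3. After all 2 match we enter the accepting sink q2.
A 4-state machine:
        0   1  
>  q0   q3  q1 
   q1   q3  q2 
 * q2   q2  q2 
   q3   q3  q3 
(> = start, * = accepting)

start=q0; accept=q2; q0-0>q3; q0-1>q1; q1-0>q3; q1-1>q2; q2-0>q2; q2-1>q2; q3-0>q3; q3-1>q3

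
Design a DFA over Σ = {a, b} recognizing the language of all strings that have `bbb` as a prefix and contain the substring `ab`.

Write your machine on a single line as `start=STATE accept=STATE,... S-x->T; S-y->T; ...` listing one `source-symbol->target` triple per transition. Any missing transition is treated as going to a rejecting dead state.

start=S0; accept=S7; S0-a->S1; S0-b->S2; S1-a->S1; S1-b->S3; S2-a->S1; S2-b->S4; S3-a->S3; S3-b->S3; S4-a->S1; S4-b->S5; S5-a->S6; S5-b->S5; S6-a->S6; S6-b->S7; S7-a->S7; S7-b->S7

Handle the two conditions separately and then intersect. One (5 states) tracks whether the input so far still matches the prefix `bbb`; the other (3 states) tracks whether and how much of `ab` has been seen. Each combined state is a pair, one component from each; accept when both components accept.
With 8 states:
        a   b  
>  S0   S1  S2 
   S1   S1  S3 
   S2   S1  S4 
   S3   S3  S3 
   S4   S1  S5 
   S5   S6  S5 
   S6   S6  S7 
 * S7   S7  S7 
(> = start, * = accepting)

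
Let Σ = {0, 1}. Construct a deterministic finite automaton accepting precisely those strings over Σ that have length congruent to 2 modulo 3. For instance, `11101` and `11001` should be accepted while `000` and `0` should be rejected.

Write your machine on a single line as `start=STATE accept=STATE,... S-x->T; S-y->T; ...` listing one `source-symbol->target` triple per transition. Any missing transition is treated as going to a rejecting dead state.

start=q0; accept=q2; q0-0->q1; q0-1->q1; q1-0->q2; q1-1->q2; q2-0->q0; q2-1->q0

Count input length modulo 3: every symbol advances one step around the cycle q0 → q1 → q2 → q0. Accept at q2.
        0   1  
>  q0   q1  q1 
   q1   q2  q2 
 * q2   q0  q0 
(> = start, * = accepting)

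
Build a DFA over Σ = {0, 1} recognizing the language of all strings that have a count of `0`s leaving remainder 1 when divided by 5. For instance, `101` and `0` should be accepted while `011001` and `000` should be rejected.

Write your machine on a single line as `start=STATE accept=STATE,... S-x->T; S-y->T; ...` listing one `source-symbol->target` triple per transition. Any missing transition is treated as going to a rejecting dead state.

The only thing that matters is how many `0`s have appeared, reduced mod 5. Use one state per residue: q0 for 0, …, q4 for 4. Reading `0` moves to the next residue; anything else stays put. q1 is accepting.
5 states suffice.
        0   1  
>  q0   q1  q0 
 * q1   q2  q1 
   q2   q3  q2 
   q3   q4  q3 
   q4   q0  q4 
(> = start, * = accepting)

start=q0; accept=q1; q0-0->q1; q0-1->q0; q1-0->q2; q1-1->q1; q2-0->q3; q2-1->q2; q3-0->q4; q3-1->q3; q4-0->q0; q4-1->q4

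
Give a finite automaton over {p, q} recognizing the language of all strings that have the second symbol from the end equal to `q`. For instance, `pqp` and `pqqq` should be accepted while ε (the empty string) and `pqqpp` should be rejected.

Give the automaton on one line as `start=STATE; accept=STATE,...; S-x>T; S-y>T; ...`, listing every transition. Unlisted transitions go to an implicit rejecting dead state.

A DFA must remember the last 2 symbols (since which symbol is second-to-last isn't known until the input ends). Use one state per possible window of the last ≤2 symbols; accept from those whose window starts with `q`.
With 7 states:
        p   q  
>  s0   s1  s2 
   s1   s3  s4 
   s2   s5  s6 
   s3   s3  s4 
   s4   s5  s6 
 * s5   s3  s4 
 * s6   s5  s6 
(> = start, * = accepting)

start=s0; accept=s5,s6; s0-p>s1; s0-q>s2; s1-p>s3; s1-q>s4; s2-p>s5; s2-q>s6; s3-p>s3; s3-q>s4; s4-p>s5; s4-q>s6; s5-p>s3; s5-q>s4; s6-p>s5; s6-q>s6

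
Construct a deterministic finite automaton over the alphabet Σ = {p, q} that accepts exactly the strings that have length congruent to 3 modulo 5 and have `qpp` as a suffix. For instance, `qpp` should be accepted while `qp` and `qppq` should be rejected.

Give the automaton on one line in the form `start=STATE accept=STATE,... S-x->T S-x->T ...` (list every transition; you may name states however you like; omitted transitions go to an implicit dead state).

start=A accept=J A-p->B A-q->C B-p->D B-q->E C-p->F C-q->E D-p->G D-q->H E-p->I E-q->H F-p->J F-q->H G-p->K G-q->L H-p->M H-q->L I-p->N I-q->L J-p->K J-q->L K-p->A K-q->O L-p->P L-q->O M-p->Q M-q->O N-p->A N-q->O O-p->R O-q->C P-p->S P-q->C Q-p->B Q-q->C R-p->T R-q->E S-p->D S-q->E T-p->G T-q->H

Handle the two conditions separately and then intersect. The first has 5 states tracking the input length modulo 5; the second has 4 states tracking how much of the suffix `qpp` has currently been matched. A product state is a pair (one from each), accepting exactly when both do.
20 states suffice.
       p  q 
>  A   B  C 
   B   D  E 
   C   F  E 
   D   G  H 
   E   I  H 
   F   J  H 
   G   K  L 
   H   M  L 
   I   N  L 
 * J   K  L 
   K   A  O 
   L   P  O 
   M   Q  O 
   N   A  O 
   O   R  C 
   P   S  C 
   Q   B  C 
   R   T  E 
   S   D  E 
   T   G  H 
(> = start, * = accepting)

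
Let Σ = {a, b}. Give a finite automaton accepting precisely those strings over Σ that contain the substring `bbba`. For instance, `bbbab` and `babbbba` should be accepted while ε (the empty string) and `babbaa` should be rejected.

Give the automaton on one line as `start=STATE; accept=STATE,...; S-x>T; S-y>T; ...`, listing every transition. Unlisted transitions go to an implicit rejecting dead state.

start=q0; accept=q4; q0-a>q0; q0-b>q1; q1-a>q0; q1-b>q2; q2-a>q0; q2-b>q3; q3-a>q4; q3-b>q3; q4-a>q4; q4-b>q4

Track how much of `bbba` has been matched so far: state q0 is no progress, q4 is the absorbing accept state reached once `bbba` has occurred. Intermediate states record partial matches; on a mismatch, fall back to the longest reusable overlap.
A 5-state machine:
        a   b  
>  q0   q0  q1 
   q1   q0  q2 
   q2   q0  q3 
   q3   q4  q3 
 * q4   q4  q4 
(> = start, * = accepting)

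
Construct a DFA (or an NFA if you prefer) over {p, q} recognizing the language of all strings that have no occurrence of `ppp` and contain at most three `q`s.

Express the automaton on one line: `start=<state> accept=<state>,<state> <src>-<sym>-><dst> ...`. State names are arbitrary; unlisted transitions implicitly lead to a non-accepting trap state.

Run two small machines in parallel and take their product. One (4 states) tracks partial matches of the forbidden pattern `ppp`; the other (5 states) tracks the count of `q`s, saturating at 4. Each combined state is a pair, one component from each; accept when both components accept. After merging equivalent states the machine shrinks.
          p    q  
>* S0     S1   S2 
 * S1     S3   S2 
 * S2     S4   S5 
 * S3     S6   S2 
 * S4     S7   S5 
 * S5     S8   S9 
   S6     S6   S6 
 * S7     S6   S5 
 * S8    S10   S9 
 * S9    S11   S6 
 * S10    S6   S9 
 * S11   S12   S6 
 * S12    S6   S6 
(> = start, * = accepting)

start=S0 accept=S0,S1,S2,S3,S4,S5,S7,S8,S9,S10,S11,S12 S0-p->S1 S0-q->S2 S1-p->S3 S1-q->S2 S2-p->S4 S2-q->S5 S3-p->S6 S3-q->S2 S4-p->S7 S4-q->S5 S5-p->S8 S5-q->S9 S6-p->S6 S6-q->S6 S7-p->S6 S7-q->S5 S8-p->S10 S8-q->S9 S9-p->S11 S9-q->S6 S10-p->S6 S10-q->S9 S11-p->S12 S11-q->S6 S12-p->S6 S12-q->S6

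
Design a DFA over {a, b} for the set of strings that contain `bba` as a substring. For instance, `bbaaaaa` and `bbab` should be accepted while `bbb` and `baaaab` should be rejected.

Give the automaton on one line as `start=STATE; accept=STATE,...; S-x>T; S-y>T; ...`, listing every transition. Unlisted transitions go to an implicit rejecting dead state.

start=q0; accept=q3; q0-a>q0; q0-b>q1; q1-a>q0; q1-b>q2; q2-a>q3; q2-b>q2; q3-a>q3; q3-b>q3

States q0..q2 record the length of the longest prefix of `bba` that matches the current input suffix. Reaching q3 means `bba` has been seen, and we stay there forever. Accept from q3.
        a   b  
>  q0   q0  q1 
   q1   q0  q2 
   q2   q3  q2 
 * q3   q3  q3 
(> = start, * = accepting)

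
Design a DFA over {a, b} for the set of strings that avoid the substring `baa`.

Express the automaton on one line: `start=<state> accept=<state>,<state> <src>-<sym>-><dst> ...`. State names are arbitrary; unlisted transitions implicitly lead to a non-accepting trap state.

Track partial matches of the forbidden pattern `baa`. State q3 is a dead state reached once `baa` has occurred; every other state accepts. q0 means no part of `baa` is currently matched.
A 4-state machine:
        a   b  
>* q0   q0  q1 
 * q1   q2  q1 
 * q2   q3  q1 
   q3   q3  q3 
(> = start, * = accepting)

start=q0 accept=q0,q1,q2 q0-a->q0 q0-b->q1 q1-a->q2 q1-b->q1 q2-a->q3 q2-b->q1 q3-a->q3 q3-b->q3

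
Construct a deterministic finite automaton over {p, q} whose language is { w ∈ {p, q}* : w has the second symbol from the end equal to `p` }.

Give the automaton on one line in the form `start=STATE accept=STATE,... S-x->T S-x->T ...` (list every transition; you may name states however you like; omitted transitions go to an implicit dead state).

start=S0 accept=S3,S4 S0-p->S1 S0-q->S2 S1-p->S3 S1-q->S4 S2-p->S5 S2-q->S6 S3-p->S3 S3-q->S4 S4-p->S5 S4-q->S6 S5-p->S3 S5-q->S4 S6-p->S5 S6-q->S6

A DFA must remember the last 2 symbols (since which symbol is second-to-last isn't known until the input ends). Use one state per possible window of the last ≤2 symbols; accept from those whose window starts with `p`.
7 states suffice.
        p   q  
>  S0   S1  S2 
   S1   S3  S4 
   S2   S5  S6 
 * S3   S3  S4 
 * S4   S5  S6 
   S5   S3  S4 
   S6   S5  S6 
(> = start, * = accepting)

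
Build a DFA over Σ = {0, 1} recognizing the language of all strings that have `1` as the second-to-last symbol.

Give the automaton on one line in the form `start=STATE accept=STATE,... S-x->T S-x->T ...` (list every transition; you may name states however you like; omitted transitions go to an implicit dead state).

A DFA must remember the last 2 symbols (since which symbol is second-to-last isn't known until the input ends). Use one state per possible window of the last ≤2 symbols; accept from those whose window starts with `1`.
7 states suffice.
        0   1  
>  q0   q1  q2 
   q1   q3  q4 
   q2   q5  q6 
   q3   q3  q4 
   q4   q5  q6 
 * q5   q3  q4 
 * q6   q5  q6 
(> = start, * = accepting)

start=q0 accept=q5,q6 q0-0->q1 q0-1->q2 q1-0->q3 q1-1->q4 q2-0->q5 q2-1->q6 q3-0->q3 q3-1->q4 q4-0->q5 q4-1->q6 q5-0->q3 q5-1->q4 q6-0->q5 q6-1->q6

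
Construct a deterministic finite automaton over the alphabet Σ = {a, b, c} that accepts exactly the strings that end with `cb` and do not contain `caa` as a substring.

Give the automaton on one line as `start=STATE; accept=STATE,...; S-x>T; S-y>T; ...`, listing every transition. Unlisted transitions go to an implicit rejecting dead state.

Handle the two conditions separately and then intersect. One (3 states) tracks how much of the suffix `cb` has currently been matched; the other (4 states) tracks partial matches of the forbidden pattern `caa`. Each combined state is a pair, one component from each; accept when both components accept. Equivalent product states are then merged.
A 5-state machine:
        a   b   c  
>  q0   q0  q0  q1 
   q1   q2  q3  q1 
   q2   q4  q0  q1 
 * q3   q0  q0  q1 
   q4   q4  q4  q4 
(> = start, * = accepting)

start=q0; accept=q3; q0-a>q0; q0-b>q0; q0-c>q1; q1-a>q2; q1-b>q3; q1-c>q1; q2-a>q4; q2-b>q0; q2-c>q1; q3-a>q0; q3-b>q0; q3-c>q1; q4-a>q4; q4-b>q4; q4-c>q4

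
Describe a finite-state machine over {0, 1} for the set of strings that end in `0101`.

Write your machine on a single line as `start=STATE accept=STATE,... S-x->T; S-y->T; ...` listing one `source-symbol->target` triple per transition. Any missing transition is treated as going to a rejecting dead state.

Let each state record the length of the longest suffix of the input read so far that is also a prefix of `0101`. s1 means the last symbol is `0`; s2 means the last 2 symbols are `01`; s3 means the last 3 symbols are `010`; s4 means the last 4 symbols are `0101`. Accept only at s4, where the string currently ends in `0101`.
A 5-state machine:
        0   1  
>  s0   s1  s0 
   s1   s1  s2 
   s2   s3  s0 
   s3   s1  s4 
 * s4   s3  s0 
(> = start, * = accepting)

start=s0; accept=s4; s0-0->s1; s0-1->s0; s1-0->s1; s1-1->s2; s2-0->s3; s2-1->s0; s3-0->s1; s3-1->s4; s4-0->s3; s4-1->s0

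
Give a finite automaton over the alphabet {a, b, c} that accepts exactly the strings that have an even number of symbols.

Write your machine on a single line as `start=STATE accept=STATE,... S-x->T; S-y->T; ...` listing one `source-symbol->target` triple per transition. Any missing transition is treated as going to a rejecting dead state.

start=q0; accept=q0; q0-a->q1; q0-b->q1; q0-c->q1; q1-a->q0; q1-b->q0; q1-c->q0

Only the length mod 2 matters, so use a 2-cycle: from any state, every input symbol moves to the next state, wrapping q1 back to q0. Mark q0 accepting.
2 states suffice.
        a   b   c  
>* q0   q1  q1  q1 
   q1   q0  q0  q0 
(> = start, * = accepting)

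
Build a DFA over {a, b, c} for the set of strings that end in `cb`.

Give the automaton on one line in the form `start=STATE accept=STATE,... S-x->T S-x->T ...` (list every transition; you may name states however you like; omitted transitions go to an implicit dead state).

start=q0 accept=q2 q0-a->q0 q0-b->q0 q0-c->q1 q1-a->q0 q1-b->q2 q1-c->q1 q2-a->q0 q2-b->q0 q2-c->q1

Remember how much of `cb` the current input suffix matches. State q0 means no match yet; q1 means the last symbol is `c`; q2 means the last 2 symbols are `cb`. Only q2 accepts. On a mismatch, fall back to the longest proper suffix that is still a prefix of `cb`.
A 3-state machine:
        a   b   c  
>  q0   q0  q0  q1 
   q1   q0  q2  q1 
 * q2   q0  q0  q1 
(> = start, * = accepting)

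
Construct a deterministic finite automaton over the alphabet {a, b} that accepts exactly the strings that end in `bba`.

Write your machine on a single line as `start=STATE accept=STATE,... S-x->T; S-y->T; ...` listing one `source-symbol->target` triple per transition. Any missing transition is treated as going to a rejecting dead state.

start=S0; accept=S3; S0-a->S0; S0-b->S1; S1-a->S0; S1-b->S2; S2-a->S3; S2-b->S2; S3-a->S0; S3-b->S1

Remember how much of `bba` the current input suffix matches. State S0 means no match yet; S1 means the last symbol is `b`; S2 means the last 2 symbols are `bb`; S3 means the last 3 symbols are `bba`. Only S3 accepts. On a mismatch, fall back to the longest proper suffix that is still a prefix of `bba`.
        a   b  
>  S0   S0  S1 
   S1   S0  S2 
   S2   S3  S2 
 * S3   S0  S1 
(> = start, * = accepting)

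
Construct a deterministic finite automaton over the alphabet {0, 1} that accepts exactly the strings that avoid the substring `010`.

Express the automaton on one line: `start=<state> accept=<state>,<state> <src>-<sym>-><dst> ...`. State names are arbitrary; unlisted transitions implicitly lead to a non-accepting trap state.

Track partial matches of the forbidden pattern `010`. State q3 is a dead state reached once `010` has occurred; every other state accepts. q0 means no part of `010` is currently matched.
4 states suffice.
        0   1  
>* q0   q1  q0 
 * q1   q1  q2 
 * q2   q3  q0 
   q3   q3  q3 
(> = start, * = accepting)

start=q0 accept=q0,q1,q2 q0-0->q1 q0-1->q0 q1-0->q1 q1-1->q2 q2-0->q3 q2-1->q0 q3-0->q3 q3-1->q3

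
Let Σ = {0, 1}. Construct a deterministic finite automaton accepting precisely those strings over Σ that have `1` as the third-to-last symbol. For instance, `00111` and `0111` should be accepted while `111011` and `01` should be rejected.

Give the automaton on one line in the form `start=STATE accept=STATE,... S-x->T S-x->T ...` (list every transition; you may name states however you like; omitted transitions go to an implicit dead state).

start=A accept=L,M,N,O A-0->B A-1->C B-0->D B-1->E C-0->F C-1->G D-0->H D-1->I E-0->J E-1->K F-0->L F-1->M G-0->N G-1->O H-0->H H-1->I I-0->J I-1->K J-0->L J-1->M K-0->N K-1->O L-0->H L-1->I M-0->J M-1->K N-0->L N-1->M O-0->N O-1->O

A DFA must remember the last 3 symbols (since which symbol is third-to-last isn't known until the input ends). Use one state per possible window of the last ≤3 symbols; accept from those whose window starts with `1`.
A 15-state machine:
       0  1 
>  A   B  C 
   B   D  E 
   C   F  G 
   D   H  I 
   E   J  K 
   F   L  M 
   G   N  O 
   H   H  I 
   I   J  K 
   J   L  M 
   K   N  O 
 * L   H  I 
 * M   J  K 
 * N   L  M 
 * O   N  O 
(> = start, * = accepting)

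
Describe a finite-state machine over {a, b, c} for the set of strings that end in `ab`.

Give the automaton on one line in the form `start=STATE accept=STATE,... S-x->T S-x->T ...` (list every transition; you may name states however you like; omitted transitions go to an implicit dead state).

start=q0 accept=q2 q0-a->q1 q0-b->q0 q0-c->q0 q1-a->q1 q1-b->q2 q1-c->q0 q2-a->q1 q2-b->q0 q2-c->q0

Remember how much of `ab` the current input suffix matches. State q0 means no match yet; q1 means the last symbol is `a`; q2 means the last 2 symbols are `ab`. Only q2 accepts. On a mismatch, fall back to the longest proper suffix that is still a prefix of `ab`.
        a   b   c  
>  q0   q1  q0  q0 
   q1   q1  q2  q0 
 * q2   q1  q0  q0 
(> = start, * = accepting)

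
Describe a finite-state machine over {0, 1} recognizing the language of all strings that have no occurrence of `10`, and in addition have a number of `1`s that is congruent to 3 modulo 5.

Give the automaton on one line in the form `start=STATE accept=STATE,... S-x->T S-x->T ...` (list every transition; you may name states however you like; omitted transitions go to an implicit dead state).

start=A accept=F A-0->A A-1->B B-0->C B-1->D C-0->C C-1->E D-0->E D-1->F E-0->E E-1->G F-0->G F-1->H G-0->G G-1->I H-0->I H-1->J I-0->I I-1->K J-0->K J-1->B K-0->K K-1->C

Run two small machines in parallel and take their product. The first has 3 states tracking partial matches of the forbidden pattern `10`; the second has 5 states tracking the count of `1`s modulo 5. A product state is a pair (one from each), accepting exactly when both do.
       0  1 
>  A   A  B 
   B   C  D 
   C   C  E 
   D   E  F 
   E   E  G 
 * F   G  H 
   G   G  I 
   H   I  J 
   I   I  K 
   J   K  B 
   K   K  C 
(> = start, * = accepting)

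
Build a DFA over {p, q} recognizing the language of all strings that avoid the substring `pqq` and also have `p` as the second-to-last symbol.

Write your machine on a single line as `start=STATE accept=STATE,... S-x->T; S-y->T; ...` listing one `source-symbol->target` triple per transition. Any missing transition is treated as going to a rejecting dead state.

start=A; accept=D,E; A-p->B; A-q->C; B-p->D; B-q->E; C-p->F; C-q->G; D-p->D; D-q->E; E-p->F; E-q->H; F-p->D; F-q->E; G-p->F; G-q->G; H-p->I; H-q->H; I-p->J; I-q->K; J-p->J; J-q->K; K-p->I; K-q->H

Build one automaton per condition and run them in lockstep. The first has 4 states tracking partial matches of the forbidden pattern `pqq`; the second has 7 states tracking the last 2 symbols read. A product state is a pair (one from each), accepting exactly when both do.
With 11 states:
       p  q 
>  A   B  C 
   B   D  E 
   C   F  G 
 * D   D  E 
 * E   F  H 
   F   D  E 
   G   F  G 
   H   I  H 
   I   J  K 
   J   J  K 
   K   I  H 
(> = start, * = accepting)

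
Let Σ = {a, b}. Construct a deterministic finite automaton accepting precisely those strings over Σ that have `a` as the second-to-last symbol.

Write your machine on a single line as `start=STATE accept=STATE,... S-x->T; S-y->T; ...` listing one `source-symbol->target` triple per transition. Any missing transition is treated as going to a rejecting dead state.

start=q0; accept=q3,q4; q0-a->q1; q0-b->q2; q1-a->q3; q1-b->q4; q2-a->q5; q2-b->q6; q3-a->q3; q3-b->q4; q4-a->q5; q4-b->q6; q5-a->q3; q5-b->q4; q6-a->q5; q6-b->q6

Because acceptance depends on a position counted from the end, the machine has to buffer the most recent 2 symbols. Make each state the string of the last up-to-2 symbols read; on input `x` shift the window left and append `x`. Accept when the buffered window has length 2 and begins with `a`.
7 states suffice.
        a   b  
>  q0   q1  q2 
   q1   q3  q4 
   q2   q5  q6 
 * q3   q3  q4 
 * q4   q5  q6 
   q5   q3  q4 
   q6   q5  q6 
(> = start, * = accepting)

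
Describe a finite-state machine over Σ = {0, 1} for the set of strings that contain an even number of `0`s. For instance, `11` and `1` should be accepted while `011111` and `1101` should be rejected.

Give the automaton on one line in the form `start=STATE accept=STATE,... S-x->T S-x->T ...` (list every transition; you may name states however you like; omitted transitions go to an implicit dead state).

start=q0 accept=q0 q0-0->q1 q0-1->q0 q1-0->q0 q1-1->q1

Keep the running count of `0`s modulo 2: each `0` advances along the cycle q0 → q1 → q0 while other symbols loop. Accept at q0.
With 2 states:
        0   1  
>* q0   q1  q0 
   q1   q0  q1 
(> = start, * = accepting)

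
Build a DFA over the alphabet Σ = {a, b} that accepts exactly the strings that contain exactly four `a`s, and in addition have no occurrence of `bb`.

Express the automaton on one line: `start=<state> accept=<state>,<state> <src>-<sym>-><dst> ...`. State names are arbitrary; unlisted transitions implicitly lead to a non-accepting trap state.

start=q0 accept=q9,q13 q0-a->q1 q0-b->q2 q1-a->q3 q1-b->q4 q2-a->q1 q2-b->q5 q3-a->q6 q3-b->q7 q4-a->q3 q4-b->q8 q5-a->q8 q5-b->q5 q6-a->q9 q6-b->q10 q7-a->q6 q7-b->q11 q8-a->q11 q8-b->q8 q9-a->q12 q9-b->q13 q10-a->q9 q10-b->q14 q11-a->q14 q11-b->q11 q12-a->q12 q12-b->q15 q13-a->q12 q13-b->q16 q14-a->q16 q14-b->q14 q15-a->q12 q15-b->q17 q16-a->q17 q16-b->q16 q17-a->q17 q17-b->q17

Run two small machines in parallel and take their product. One (6 states) tracks the count of `a`s, saturating at 5; the other (3 states) tracks partial matches of the forbidden pattern `bb`. Each combined state is a pair, one component from each; accept when both components accept.
          a    b  
>  q0     q1   q2 
   q1     q3   q4 
   q2     q1   q5 
   q3     q6   q7 
   q4     q3   q8 
   q5     q8   q5 
   q6     q9  q10 
   q7     q6  q11 
   q8    q11   q8 
 * q9    q12  q13 
   q10    q9  q14 
   q11   q14  q11 
   q12   q12  q15 
 * q13   q12  q16 
   q14   q16  q14 
   q15   q12  q17 
   q16   q17  q16 
   q17   q17  q17 
(> = start, * = accepting)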